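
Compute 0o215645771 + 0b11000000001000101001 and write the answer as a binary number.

0b10010000110100111000100010

0o215645771 = 0b10001101110100101111111001 in binary.
Add column by column in base 2, right to left:
  1+1 = 0 carry 1
  0+0+1 = 1
  0+0 = 0
  1+1 = 0 carry 1
  1+0+1 = 0 carry 1
  1+1+1 = 1 carry 1
  1+0+1 = 0 carry 1
  1+0+1 = 0 carry 1
  1+0+1 = 0 carry 1
  1+1+1 = 1 carry 1
  0+0+1 = 1
  1+0 = 1
  0+0 = 0
  0+0 = 0
  1+0 = 1
  0+0 = 0
  1+0 = 1
  1+0 = 1
  1+1 = 0 carry 1
  0+1+1 = 0 carry 1
  1+0+1 = 0 carry 1
  1+0+1 = 0 carry 1
  0+0+1 = 1
  0+0 = 0
  0+0 = 0
  1+0 = 1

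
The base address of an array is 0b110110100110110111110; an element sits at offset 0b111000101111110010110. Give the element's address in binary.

Add column by column in base 2, right to left:
  0+0 = 0
  1+1 = 0 carry 1
  1+1+1 = 1 carry 1
  1+0+1 = 0 carry 1
  1+1+1 = 1 carry 1
  1+0+1 = 0 carry 1
  0+0+1 = 1
  1+1 = 0 carry 1
  1+1+1 = 1 carry 1
  0+1+1 = 0 carry 1
  1+1+1 = 1 carry 1
  1+1+1 = 1 carry 1
  0+1+1 = 0 carry 1
  0+0+1 = 1
  1+1 = 0 carry 1
  0+0+1 = 1
  1+0 = 1
  1+0 = 1
  0+1 = 1
  1+1 = 0 carry 1
  1+1+1 = 1 carry 1
  final carry 1

0b1101111010110101010100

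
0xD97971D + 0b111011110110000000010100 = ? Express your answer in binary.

0xD97971D = 0b1101100101111001011100011101 in binary.
Add column by column in base 2, right to left:
  1+0 = 1
  0+0 = 0
  1+1 = 0 carry 1
  1+0+1 = 0 carry 1
  1+1+1 = 1 carry 1
  0+0+1 = 1
  0+0 = 0
  0+0 = 0
  1+0 = 1
  1+0 = 1
  1+0 = 1
  0+0 = 0
  1+0 = 1
  0+1 = 1
  0+1 = 1
  1+0 = 1
  1+1 = 0 carry 1
  1+1+1 = 1 carry 1
  1+1+1 = 1 carry 1
  0+1+1 = 0 carry 1
  1+0+1 = 0 carry 1
  0+1+1 = 0 carry 1
  0+1+1 = 0 carry 1
  1+1+1 = 1 carry 1
  1+0+1 = 0 carry 1
  0+0+1 = 1
  1+0 = 1
  1+0 = 1

0b1110100001101111011100110001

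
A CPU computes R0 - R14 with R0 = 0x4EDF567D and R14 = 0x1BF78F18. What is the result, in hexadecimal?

0x32E7C765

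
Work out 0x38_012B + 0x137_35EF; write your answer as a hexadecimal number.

0x16F371A

Add column by column in base 16, right to left:
  B+F = A carry 1
  2+E+1 = 1 carry 1
  1+5+1 = 7
  0+3 = 3
  8+7 = F
  3+3 = 6
  0+1 = 1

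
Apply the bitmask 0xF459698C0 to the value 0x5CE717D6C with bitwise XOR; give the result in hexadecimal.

XOR each hex digit independently (no carries):
  5^F=A, C^4=8, E^5=B, 7^9=E, 1^6=7, 7^9=E, D^8=5, 6^C=A, C^0=C

0xA8BE7E5AC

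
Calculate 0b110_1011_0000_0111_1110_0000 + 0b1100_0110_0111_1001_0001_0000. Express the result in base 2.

0b1001100011000000011110000

Add column by column in base 2, right to left:
  0+0 = 0
  0+0 = 0
  0+0 = 0
  0+0 = 0
  0+1 = 1
  1+0 = 1
  1+0 = 1
  1+0 = 1
  1+1 = 0 carry 1
  1+0+1 = 0 carry 1
  1+0+1 = 0 carry 1
  0+1+1 = 0 carry 1
  0+1+1 = 0 carry 1
  0+1+1 = 0 carry 1
  0+1+1 = 0 carry 1
  0+0+1 = 1
  1+0 = 1
  1+1 = 0 carry 1
  0+1+1 = 0 carry 1
  1+0+1 = 0 carry 1
  0+0+1 = 1
  1+0 = 1
  1+1 = 0 carry 1
  0+1+1 = 0 carry 1
  final carry 1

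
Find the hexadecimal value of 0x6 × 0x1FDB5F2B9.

0xBF243B056

Multiply each base-16 digit by 6, carrying:
  9×6 = 54 → write 6 carry 3
  B×6+3 = 69 → write 5 carry 4
  2×6+4 = 16 → write 0 carry 1
  F×6+1 = 91 → write B carry 5
  5×6+5 = 35 → write 3 carry 2
  B×6+2 = 68 → write 4 carry 4
  D×6+4 = 82 → write 2 carry 5
  F×6+5 = 95 → write F carry 5
  1×6+5 = 11 → write B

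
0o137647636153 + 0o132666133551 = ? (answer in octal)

Add column by column in base 8, right to left:
  3+1 = 4
  5+5 = 2 carry 1
  1+5+1 = 7
  6+3 = 1 carry 1
  3+3+1 = 7
  6+1 = 7
  7+6 = 5 carry 1
  4+6+1 = 3 carry 1
  6+6+1 = 5 carry 1
  7+2+1 = 2 carry 1
  3+3+1 = 7
  1+1 = 2

0o272535771724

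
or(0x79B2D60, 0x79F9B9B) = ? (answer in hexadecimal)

0x79FBFFB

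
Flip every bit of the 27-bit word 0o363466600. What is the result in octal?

Each oct digit d becomes 7−d:
  3→4, 6→1, 3→4, 4→3, 6→1, 6→1, 6→1, 0→7, 0→7

0o414311177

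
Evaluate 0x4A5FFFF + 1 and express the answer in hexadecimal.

The trailing 4 digits are F (max in base 16), so adding 1 cascades: they roll to 0 and the next digit up increments.

0x4A60000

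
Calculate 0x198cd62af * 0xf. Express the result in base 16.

0x17f408c841

Multiply each base-16 digit by 15, carrying:
  f×15 = 225 → write 1 carry 14
  a×15+14 = 164 → write 4 carry 10
  2×15+10 = 40 → write 8 carry 2
  6×15+2 = 92 → write c carry 5
  d×15+5 = 200 → write 8 carry 12
  c×15+12 = 192 → write 0 carry 12
  8×15+12 = 132 → write 4 carry 8
  9×15+8 = 143 → write f carry 8
  1×15+8 = 23 → write 7 carry 1
  remaining carry: 1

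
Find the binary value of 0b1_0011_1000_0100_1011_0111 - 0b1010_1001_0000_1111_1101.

0b10001111001110111010

Subtract column by column in base 2:
  1-1 → 0
  1-0 → 1
  1-1 → 0
  0-1 → 1 (borrow)
  1-1-1 → 1 (borrow)
  1-1-1 → 1 (borrow)
  0-1-1 → 0 (borrow)
  1-1-1 → 1 (borrow)
  0-0-1 → 1 (borrow)
  0-0-1 → 1 (borrow)
  1-0-1 → 0
  0-0 → 0
  0-1 → 1 (borrow)
  0-0-1 → 1 (borrow)
  0-0-1 → 1 (borrow)
  1-1-1 → 1 (borrow)
  1-0-1 → 0
  1-1 → 0
  0-0 → 0
  0-1 → 1 (borrow)
  1-0-1 → 0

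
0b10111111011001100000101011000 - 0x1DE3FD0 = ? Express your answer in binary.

0b10110000011101000000110001000

0x1DE3FD0 = 0b1110111100011111111010000 in binary.
Subtract column by column in base 2:
  0-0 → 0
  0-0 → 0
  0-0 → 0
  1-0 → 1
  1-1 → 0
  0-0 → 0
  1-1 → 0
  0-1 → 1 (borrow)
  1-1-1 → 1 (borrow)
  0-1-1 → 0 (borrow)
  0-1-1 → 0 (borrow)
  0-1-1 → 0 (borrow)
  0-1-1 → 0 (borrow)
  0-1-1 → 0 (borrow)
  1-0-1 → 0
  1-0 → 1
  0-0 → 0
  0-1 → 1 (borrow)
  1-1-1 → 1 (borrow)
  1-1-1 → 1 (borrow)
  0-1-1 → 0 (borrow)
  1-0-1 → 0
  1-1 → 0
  1-1 → 0
  1-1 → 0
  1-0 → 1
  1-0 → 1
  0-0 → 0
  1-0 → 1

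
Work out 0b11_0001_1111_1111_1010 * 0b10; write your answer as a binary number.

Multiply each base-2 digit by 2, carrying:
  0×2 = 0 → write 0
  1×2 = 2 → write 0 carry 1
  0×2+1 = 1 → write 1
  1×2 = 2 → write 0 carry 1
  1×2+1 = 3 → write 1 carry 1
  1×2+1 = 3 → write 1 carry 1
  1×2+1 = 3 → write 1 carry 1
  1×2+1 = 3 → write 1 carry 1
  1×2+1 = 3 → write 1 carry 1
  1×2+1 = 3 → write 1 carry 1
  1×2+1 = 3 → write 1 carry 1
  1×2+1 = 3 → write 1 carry 1
  1×2+1 = 3 → write 1 carry 1
  0×2+1 = 1 → write 1
  0×2 = 0 → write 0
  0×2 = 0 → write 0
  1×2 = 2 → write 0 carry 1
  1×2+1 = 3 → write 1 carry 1
  remaining carry: 1

0b1100011111111110100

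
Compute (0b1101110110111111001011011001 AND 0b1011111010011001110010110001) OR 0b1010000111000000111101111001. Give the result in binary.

0b1011110111011001111111111001

0b1101110110111111001011011001 AND 0b1011111010011001110010110001 = 0b1001110010011001000010010001.
Then OR with 0b1010000111000000111101111001.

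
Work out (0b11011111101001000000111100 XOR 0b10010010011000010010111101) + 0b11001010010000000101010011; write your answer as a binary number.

First 0b11011111101001000000111100 XOR 0b10010010011000010010111101 = 0b01001101110001010010000001.
Add column by column in base 2, right to left:
  1+1 = 0 carry 1
  0+1+1 = 0 carry 1
  0+0+1 = 1
  0+0 = 0
  0+1 = 1
  0+0 = 0
  0+1 = 1
  1+0 = 1
  0+1 = 1
  0+0 = 0
  1+0 = 1
  0+0 = 0
  1+0 = 1
  0+0 = 0
  0+0 = 0
  0+0 = 0
  1+1 = 0 carry 1
  1+0+1 = 0 carry 1
  1+0+1 = 0 carry 1
  0+1+1 = 0 carry 1
  1+0+1 = 0 carry 1
  1+1+1 = 1 carry 1
  0+0+1 = 1
  0+0 = 0
  1+1 = 0 carry 1
  0+1+1 = 0 carry 1
  final carry 1

0b100011000000001010111010100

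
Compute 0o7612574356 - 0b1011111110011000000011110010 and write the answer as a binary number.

0b110010001100010111011111111100

0o7612574356 = 0b111110001010101111100011101110 in binary.
Subtract column by column in base 2:
  0-0 → 0
  1-1 → 0
  1-0 → 1
  1-0 → 1
  0-1 → 1 (borrow)
  1-1-1 → 1 (borrow)
  1-1-1 → 1 (borrow)
  1-1-1 → 1 (borrow)
  0-0-1 → 1 (borrow)
  0-0-1 → 1 (borrow)
  0-0-1 → 1 (borrow)
  1-0-1 → 0
  1-0 → 1
  1-0 → 1
  1-0 → 1
  1-1 → 0
  0-1 → 1 (borrow)
  1-0-1 → 0
  0-0 → 0
  1-1 → 0
  0-1 → 1 (borrow)
  1-1-1 → 1 (borrow)
  0-1-1 → 0 (borrow)
  0-1-1 → 0 (borrow)
  0-1-1 → 0 (borrow)
  1-1-1 → 1 (borrow)
  1-0-1 → 0
  1-1 → 0
  1-0 → 1
  1-0 → 1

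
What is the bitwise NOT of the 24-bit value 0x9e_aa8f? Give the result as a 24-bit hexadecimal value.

Each hex digit d becomes f−d:
  9→6, e→1, a→5, a→5, 8→7, f→0

0x615570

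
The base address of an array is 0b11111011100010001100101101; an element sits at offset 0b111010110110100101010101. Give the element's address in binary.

Add column by column in base 2, right to left:
  1+1 = 0 carry 1
  0+0+1 = 1
  1+1 = 0 carry 1
  1+0+1 = 0 carry 1
  0+1+1 = 0 carry 1
  1+0+1 = 0 carry 1
  0+1+1 = 0 carry 1
  0+0+1 = 1
  1+1 = 0 carry 1
  1+0+1 = 0 carry 1
  0+0+1 = 1
  0+1 = 1
  0+0 = 0
  1+1 = 0 carry 1
  0+1+1 = 0 carry 1
  0+0+1 = 1
  0+1 = 1
  1+1 = 0 carry 1
  1+0+1 = 0 carry 1
  1+1+1 = 1 carry 1
  0+0+1 = 1
  1+1 = 0 carry 1
  1+1+1 = 1 carry 1
  1+1+1 = 1 carry 1
  1+0+1 = 0 carry 1
  1+0+1 = 0 carry 1
  final carry 1

0b100110110011000110010000010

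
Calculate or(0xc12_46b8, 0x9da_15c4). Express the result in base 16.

0xdda57fc

OR each hex digit independently (no carries):
  c|9=d, 1|d=d, 2|a=a, 4|1=5, 6|5=7, b|c=f, 8|4=c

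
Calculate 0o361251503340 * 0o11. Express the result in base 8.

0o4173766536740

Multiply each base-8 digit by 9, carrying:
  0×9 = 0 → write 0
  4×9 = 36 → write 4 carry 4
  3×9+4 = 31 → write 7 carry 3
  3×9+3 = 30 → write 6 carry 3
  0×9+3 = 3 → write 3
  5×9 = 45 → write 5 carry 5
  1×9+5 = 14 → write 6 carry 1
  5×9+1 = 46 → write 6 carry 5
  2×9+5 = 23 → write 7 carry 2
  1×9+2 = 11 → write 3 carry 1
  6×9+1 = 55 → write 7 carry 6
  3×9+6 = 33 → write 1 carry 4
  remaining carry: 4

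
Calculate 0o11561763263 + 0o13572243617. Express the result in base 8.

0o25354227102

Add column by column in base 8, right to left:
  3+7 = 2 carry 1
  6+1+1 = 0 carry 1
  2+6+1 = 1 carry 1
  3+3+1 = 7
  6+4 = 2 carry 1
  7+2+1 = 2 carry 1
  1+2+1 = 4
  6+7 = 5 carry 1
  5+5+1 = 3 carry 1
  1+3+1 = 5
  1+1 = 2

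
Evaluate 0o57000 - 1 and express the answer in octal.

0o56777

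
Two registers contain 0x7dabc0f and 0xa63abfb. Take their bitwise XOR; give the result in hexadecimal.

0xdb917f4

XOR each hex digit independently (no carries):
  7^a=d, d^6=b, a^3=9, b^a=1, c^b=7, 0^f=f, f^b=4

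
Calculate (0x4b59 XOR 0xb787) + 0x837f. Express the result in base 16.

0x1805d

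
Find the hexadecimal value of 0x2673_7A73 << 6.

6 bits is not a whole number of base-16 digits; in binary: 100110011100110111101001110011 << 6 = 100110011100110111101001110011000000.

0x99CDE9CC0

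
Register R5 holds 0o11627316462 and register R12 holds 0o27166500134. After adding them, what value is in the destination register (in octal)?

Add column by column in base 8, right to left:
  2+4 = 6
  6+3 = 1 carry 1
  4+1+1 = 6
  6+0 = 6
  1+0 = 1
  3+5 = 0 carry 1
  7+6+1 = 6 carry 1
  2+6+1 = 1 carry 1
  6+1+1 = 0 carry 1
  1+7+1 = 1 carry 1
  1+2+1 = 4

0o41016016616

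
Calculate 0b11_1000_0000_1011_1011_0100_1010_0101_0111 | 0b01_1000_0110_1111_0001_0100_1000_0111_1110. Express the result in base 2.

0b1110000110111110110100101001111111

OR bit by bit (1 where either bit is 1):
  1110000000101110110100101001010111
| 0110000110111100010100100001111110
= 1110000110111110110100101001111111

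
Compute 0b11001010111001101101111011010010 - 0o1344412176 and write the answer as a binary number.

0b10111111010101001100101001010100

0o1344412176 = 0b1011100100100001010001111110 in binary.
Subtract column by column in base 2:
  0-0 → 0
  1-1 → 0
  0-1 → 1 (borrow)
  0-1-1 → 0 (borrow)
  1-1-1 → 1 (borrow)
  0-1-1 → 0 (borrow)
  1-1-1 → 1 (borrow)
  1-0-1 → 0
  0-0 → 0
  1-0 → 1
  1-1 → 0
  1-0 → 1
  1-1 → 0
  0-0 → 0
  1-0 → 1
  1-0 → 1
  0-0 → 0
  1-1 → 0
  1-0 → 1
  0-0 → 0
  0-1 → 1 (borrow)
  1-0-1 → 0
  1-0 → 1
  1-1 → 0
  0-1 → 1 (borrow)
  1-1-1 → 1 (borrow)
  0-0-1 → 1 (borrow)
  1-1-1 → 1 (borrow)
  0-0-1 → 1 (borrow)
  0-0-1 → 1 (borrow)
  1-0-1 → 0
  1-0 → 1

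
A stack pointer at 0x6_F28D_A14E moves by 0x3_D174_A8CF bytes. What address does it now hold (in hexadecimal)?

0xAC4024A1D

Add column by column in base 16, right to left:
  E+F = D carry 1
  4+C+1 = 1 carry 1
  1+8+1 = A
  A+A = 4 carry 1
  D+4+1 = 2 carry 1
  8+7+1 = 0 carry 1
  2+1+1 = 4
  F+D = C carry 1
  6+3+1 = A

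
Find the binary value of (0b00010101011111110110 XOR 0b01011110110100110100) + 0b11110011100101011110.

0b100111111010000100000

First 0b00010101011111110110 XOR 0b01011110110100110100 = 0b01001011101011000010.
Add column by column in base 2, right to left:
  0+0 = 0
  1+1 = 0 carry 1
  0+1+1 = 0 carry 1
  0+1+1 = 0 carry 1
  0+1+1 = 0 carry 1
  0+0+1 = 1
  1+1 = 0 carry 1
  1+0+1 = 0 carry 1
  0+1+1 = 0 carry 1
  1+0+1 = 0 carry 1
  0+0+1 = 1
  1+1 = 0 carry 1
  1+1+1 = 1 carry 1
  1+1+1 = 1 carry 1
  0+0+1 = 1
  1+0 = 1
  0+1 = 1
  0+1 = 1
  1+1 = 0 carry 1
  0+1+1 = 0 carry 1
  final carry 1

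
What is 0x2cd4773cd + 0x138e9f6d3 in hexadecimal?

0x406316aa0

Add column by column in base 16, right to left:
  d+3 = 0 carry 1
  c+d+1 = a carry 1
  3+6+1 = a
  7+f = 6 carry 1
  7+9+1 = 1 carry 1
  4+e+1 = 3 carry 1
  d+8+1 = 6 carry 1
  c+3+1 = 0 carry 1
  2+1+1 = 4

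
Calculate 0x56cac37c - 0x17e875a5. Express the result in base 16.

Subtract column by column in base 16:
  c-5 → 7
  7-a → d (borrow)
  3-5-1 → d (borrow)
  c-7-1 → 4
  a-8 → 2
  c-e → e (borrow)
  6-7-1 → e (borrow)
  5-1-1 → 3

0x3ee24dd7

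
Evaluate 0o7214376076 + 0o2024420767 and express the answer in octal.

0o11241017065

Add column by column in base 8, right to left:
  6+7 = 5 carry 1
  7+6+1 = 6 carry 1
  0+7+1 = 0 carry 1
  6+0+1 = 7
  7+2 = 1 carry 1
  3+4+1 = 0 carry 1
  4+4+1 = 1 carry 1
  1+2+1 = 4
  2+0 = 2
  7+2 = 1 carry 1
  final carry 1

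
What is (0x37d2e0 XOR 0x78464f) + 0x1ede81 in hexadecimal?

0x6e7330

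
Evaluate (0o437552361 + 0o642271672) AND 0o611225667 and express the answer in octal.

0o200004243

Add column by column in base 8, right to left:
  1+2 = 3
  6+7 = 5 carry 1
  3+6+1 = 2 carry 1
  2+1+1 = 4
  5+7 = 4 carry 1
  5+2+1 = 0 carry 1
  7+2+1 = 2 carry 1
  3+4+1 = 0 carry 1
  4+6+1 = 3 carry 1
  final carry 1
Sum = 0o1302044253; now AND with 0o611225667:
  1&0=0, 3&6=2, 0&1=0, 2&1=0, 0&2=0, 4&2=0, 4&5=4, 2&6=2, 5&6=4, 3&7=3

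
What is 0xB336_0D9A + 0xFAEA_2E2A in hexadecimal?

Add column by column in base 16, right to left:
  A+A = 4 carry 1
  9+2+1 = C
  D+E = B carry 1
  0+2+1 = 3
  6+A = 0 carry 1
  3+E+1 = 2 carry 1
  3+A+1 = E
  B+F = A carry 1
  final carry 1

0x1AE203BC4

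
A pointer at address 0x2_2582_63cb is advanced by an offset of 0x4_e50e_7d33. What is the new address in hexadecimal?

0x70a90e0fe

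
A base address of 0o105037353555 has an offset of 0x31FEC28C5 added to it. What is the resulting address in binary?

0o105037353555 = 0b1000101000011111011101011101101101 in binary.
0x31FEC28C5 = 0b1100011111111011000010100011000101 in binary.
Add column by column in base 2, right to left:
  1+1 = 0 carry 1
  0+0+1 = 1
  1+1 = 0 carry 1
  1+0+1 = 0 carry 1
  0+0+1 = 1
  1+0 = 1
  1+1 = 0 carry 1
  0+1+1 = 0 carry 1
  1+0+1 = 0 carry 1
  1+0+1 = 0 carry 1
  1+0+1 = 0 carry 1
  0+1+1 = 0 carry 1
  1+0+1 = 0 carry 1
  0+1+1 = 0 carry 1
  1+0+1 = 0 carry 1
  1+0+1 = 0 carry 1
  1+0+1 = 0 carry 1
  0+0+1 = 1
  1+1 = 0 carry 1
  1+1+1 = 1 carry 1
  1+0+1 = 0 carry 1
  1+1+1 = 1 carry 1
  1+1+1 = 1 carry 1
  0+1+1 = 0 carry 1
  0+1+1 = 0 carry 1
  0+1+1 = 0 carry 1
  0+1+1 = 0 carry 1
  1+1+1 = 1 carry 1
  0+1+1 = 0 carry 1
  1+0+1 = 0 carry 1
  0+0+1 = 1
  0+0 = 0
  0+1 = 1
  1+1 = 0 carry 1
  final carry 1

0b10101001000011010100000000000110010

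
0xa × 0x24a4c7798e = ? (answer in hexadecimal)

Multiply each base-16 digit by 10, carrying:
  e×10 = 140 → write c carry 8
  8×10+8 = 88 → write 8 carry 5
  9×10+5 = 95 → write f carry 5
  7×10+5 = 75 → write b carry 4
  7×10+4 = 74 → write a carry 4
  c×10+4 = 124 → write c carry 7
  4×10+7 = 47 → write f carry 2
  a×10+2 = 102 → write 6 carry 6
  4×10+6 = 46 → write e carry 2
  2×10+2 = 22 → write 6 carry 1
  remaining carry: 1

0x16e6fcabf8c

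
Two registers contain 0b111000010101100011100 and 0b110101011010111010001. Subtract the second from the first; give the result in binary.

Subtract column by column in base 2:
  0-1 → 1 (borrow)
  0-0-1 → 1 (borrow)
  1-0-1 → 0
  1-0 → 1
  1-1 → 0
  0-0 → 0
  0-1 → 1 (borrow)
  0-1-1 → 0 (borrow)
  1-1-1 → 1 (borrow)
  1-0-1 → 0
  0-1 → 1 (borrow)
  1-0-1 → 0
  0-1 → 1 (borrow)
  1-1-1 → 1 (borrow)
  0-0-1 → 1 (borrow)
  0-1-1 → 0 (borrow)
  0-0-1 → 1 (borrow)
  0-1-1 → 0 (borrow)
  1-0-1 → 0
  1-1 → 0
  1-1 → 0

0b10111010101001011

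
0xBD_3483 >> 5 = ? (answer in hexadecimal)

0x5E9A4

5 bits is not a whole number of base-16 digits; in binary: 101111010011010010000011 >> 5 = 1011110100110100100.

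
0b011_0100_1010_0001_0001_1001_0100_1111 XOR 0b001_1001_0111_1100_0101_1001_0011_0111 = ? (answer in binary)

XOR bit by bit (1 where the bits differ):
  0110100101000010001100101001111
^ 0011001011111000101100100110111
= 0101101110111010100000001111000

0b0101101110111010100000001111000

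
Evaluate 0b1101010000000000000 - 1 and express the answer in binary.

The trailing 13 digits are 0, so subtracting 1 borrows through: they become 1 and the next digit up decrements.

0b1101001111111111111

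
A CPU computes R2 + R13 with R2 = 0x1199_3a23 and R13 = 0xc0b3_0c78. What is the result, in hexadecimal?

Add column by column in base 16, right to left:
  3+8 = b
  2+7 = 9
  a+c = 6 carry 1
  3+0+1 = 4
  9+3 = c
  9+b = 4 carry 1
  1+0+1 = 2
  1+c = d

0xd24c469b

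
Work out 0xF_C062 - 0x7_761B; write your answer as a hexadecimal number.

0x84A47

Subtract column by column in base 16:
  2-B → 7 (borrow)
  6-1-1 → 4
  0-6 → A (borrow)
  C-7-1 → 4
  F-7 → 8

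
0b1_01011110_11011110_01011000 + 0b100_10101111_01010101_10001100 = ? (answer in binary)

0b110000011100011001111100100

Add column by column in base 2, right to left:
  0+0 = 0
  0+0 = 0
  0+1 = 1
  1+1 = 0 carry 1
  1+0+1 = 0 carry 1
  0+0+1 = 1
  1+0 = 1
  0+1 = 1
  0+1 = 1
  1+0 = 1
  1+1 = 0 carry 1
  1+0+1 = 0 carry 1
  1+1+1 = 1 carry 1
  0+0+1 = 1
  1+1 = 0 carry 1
  1+0+1 = 0 carry 1
  0+1+1 = 0 carry 1
  1+1+1 = 1 carry 1
  1+1+1 = 1 carry 1
  1+1+1 = 1 carry 1
  1+0+1 = 0 carry 1
  0+1+1 = 0 carry 1
  1+0+1 = 0 carry 1
  0+1+1 = 0 carry 1
  1+0+1 = 0 carry 1
  0+0+1 = 1
  0+1 = 1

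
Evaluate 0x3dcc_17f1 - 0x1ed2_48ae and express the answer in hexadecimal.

0x1ef9cf43

Subtract column by column in base 16:
  1-e → 3 (borrow)
  f-a-1 → 4
  7-8 → f (borrow)
  1-4-1 → c (borrow)
  c-2-1 → 9
  c-d → f (borrow)
  d-e-1 → e (borrow)
  3-1-1 → 1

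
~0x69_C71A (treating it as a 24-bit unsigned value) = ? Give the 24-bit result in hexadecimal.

0x9638E5

Each hex digit d becomes F−d:
  6→9, 9→6, C→3, 7→8, 1→E, A→5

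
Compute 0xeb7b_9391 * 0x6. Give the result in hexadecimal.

0x584e57566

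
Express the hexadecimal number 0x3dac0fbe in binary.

0b111101101011000000111110111110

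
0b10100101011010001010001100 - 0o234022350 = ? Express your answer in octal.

0o11276644

0b10100101011010001010001100 = 0o245321214 in octal.
Subtract column by column in base 8:
  4-0 → 4
  1-5 → 4 (borrow)
  2-3-1 → 6 (borrow)
  1-2-1 → 6 (borrow)
  2-2-1 → 7 (borrow)
  3-0-1 → 2
  5-4 → 1
  4-3 → 1
  2-2 → 0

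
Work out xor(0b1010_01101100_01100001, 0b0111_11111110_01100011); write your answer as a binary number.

0b11011001001000000010

XOR bit by bit (1 where the bits differ):
  10100110110001100001
^ 01111111111001100011
= 11011001001000000010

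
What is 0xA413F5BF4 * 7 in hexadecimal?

0x47C8BB83AC

Multiply each base-16 digit by 7, carrying:
  4×7 = 28 → write C carry 1
  F×7+1 = 106 → write A carry 6
  B×7+6 = 83 → write 3 carry 5
  5×7+5 = 40 → write 8 carry 2
  F×7+2 = 107 → write B carry 6
  3×7+6 = 27 → write B carry 1
  1×7+1 = 8 → write 8
  4×7 = 28 → write C carry 1
  A×7+1 = 71 → write 7 carry 4
  remaining carry: 4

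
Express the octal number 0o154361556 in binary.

Each octal digit is 3 bits: 1=001 5=101 4=100 3=011 6=110 1=001 5=101 5=101 6=110.

0b1101100011110001101101110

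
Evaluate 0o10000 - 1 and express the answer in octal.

The trailing 4 digits are 0, so subtracting 1 borrows through: they become 7 and the next digit up decrements.

0o7777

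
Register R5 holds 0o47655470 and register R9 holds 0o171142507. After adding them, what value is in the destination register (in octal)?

0o241020177

Add column by column in base 8, right to left:
  0+7 = 7
  7+0 = 7
  4+5 = 1 carry 1
  5+2+1 = 0 carry 1
  5+4+1 = 2 carry 1
  6+1+1 = 0 carry 1
  7+1+1 = 1 carry 1
  4+7+1 = 4 carry 1
  0+1+1 = 2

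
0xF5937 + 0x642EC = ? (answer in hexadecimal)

0x159C23

Add column by column in base 16, right to left:
  7+C = 3 carry 1
  3+E+1 = 2 carry 1
  9+2+1 = C
  5+4 = 9
  F+6 = 5 carry 1
  final carry 1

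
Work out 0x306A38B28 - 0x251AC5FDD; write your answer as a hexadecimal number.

0xB4F72B4B

Subtract column by column in base 16:
  8-D → B (borrow)
  2-D-1 → 4 (borrow)
  B-F-1 → B (borrow)
  8-5-1 → 2
  3-C → 7 (borrow)
  A-A-1 → F (borrow)
  6-1-1 → 4
  0-5 → B (borrow)
  3-2-1 → 0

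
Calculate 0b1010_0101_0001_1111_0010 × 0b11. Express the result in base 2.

0b111101111010111010110

Multiply each base-2 digit by 3, carrying:
  0×3 = 0 → write 0
  1×3 = 3 → write 1 carry 1
  0×3+1 = 1 → write 1
  0×3 = 0 → write 0
  1×3 = 3 → write 1 carry 1
  1×3+1 = 4 → write 0 carry 2
  1×3+2 = 5 → write 1 carry 2
  1×3+2 = 5 → write 1 carry 2
  1×3+2 = 5 → write 1 carry 2
  0×3+2 = 2 → write 0 carry 1
  0×3+1 = 1 → write 1
  0×3 = 0 → write 0
  1×3 = 3 → write 1 carry 1
  0×3+1 = 1 → write 1
  1×3 = 3 → write 1 carry 1
  0×3+1 = 1 → write 1
  0×3 = 0 → write 0
  1×3 = 3 → write 1 carry 1
  0×3+1 = 1 → write 1
  1×3 = 3 → write 1 carry 1
  remaining carry: 1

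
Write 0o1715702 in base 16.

Each octal digit is 3 bits: 1=001 7=111 1=001 5=101 7=111 0=000 2=010.
Group the bits into nibbles: 0111 1001 1011 1100 0010 → 79bc2.

0x79bc2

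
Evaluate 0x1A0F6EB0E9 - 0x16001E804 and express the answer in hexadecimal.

0x18AF6CC8E5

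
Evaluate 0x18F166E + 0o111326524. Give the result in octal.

0o255141702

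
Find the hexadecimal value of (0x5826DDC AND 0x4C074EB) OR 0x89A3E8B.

0xC9A7ECB

0x5826DDC AND 0x4C074EB = 0x48064C8.
Then OR with 0x89A3E8B.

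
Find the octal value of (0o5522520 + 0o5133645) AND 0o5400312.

0o400300

Add column by column in base 8, right to left:
  0+5 = 5
  2+4 = 6
  5+6 = 3 carry 1
  2+3+1 = 6
  2+3 = 5
  5+1 = 6
  5+5 = 2 carry 1
  final carry 1
Sum = 0o12656365; now AND with 0o5400312:
  1&0=0, 2&5=0, 6&4=4, 5&0=0, 6&0=0, 3&3=3, 6&1=0, 5&2=0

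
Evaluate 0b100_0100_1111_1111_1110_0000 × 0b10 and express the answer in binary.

0b100010011111111111000000

Multiply each base-2 digit by 2, carrying:
  0×2 = 0 → write 0
  0×2 = 0 → write 0
  0×2 = 0 → write 0
  0×2 = 0 → write 0
  0×2 = 0 → write 0
  1×2 = 2 → write 0 carry 1
  1×2+1 = 3 → write 1 carry 1
  1×2+1 = 3 → write 1 carry 1
  1×2+1 = 3 → write 1 carry 1
  1×2+1 = 3 → write 1 carry 1
  1×2+1 = 3 → write 1 carry 1
  1×2+1 = 3 → write 1 carry 1
  1×2+1 = 3 → write 1 carry 1
  1×2+1 = 3 → write 1 carry 1
  1×2+1 = 3 → write 1 carry 1
  1×2+1 = 3 → write 1 carry 1
  0×2+1 = 1 → write 1
  0×2 = 0 → write 0
  1×2 = 2 → write 0 carry 1
  0×2+1 = 1 → write 1
  0×2 = 0 → write 0
  0×2 = 0 → write 0
  1×2 = 2 → write 0 carry 1
  remaining carry: 1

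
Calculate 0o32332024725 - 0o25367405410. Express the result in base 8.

0o4742417315

Subtract column by column in base 8:
  5-0 → 5
  2-1 → 1
  7-4 → 3
  4-5 → 7 (borrow)
  2-0-1 → 1
  0-4 → 4 (borrow)
  2-7-1 → 2 (borrow)
  3-6-1 → 4 (borrow)
  3-3-1 → 7 (borrow)
  2-5-1 → 4 (borrow)
  3-2-1 → 0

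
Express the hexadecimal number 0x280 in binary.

Expand each hex digit to 4 bits: 2=0010 8=1000 0=0000.

0b1010000000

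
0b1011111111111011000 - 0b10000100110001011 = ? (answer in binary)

Subtract column by column in base 2:
  0-1 → 1 (borrow)
  0-1-1 → 0 (borrow)
  0-0-1 → 1 (borrow)
  1-1-1 → 1 (borrow)
  1-0-1 → 0
  0-0 → 0
  1-0 → 1
  1-1 → 0
  1-1 → 0
  1-0 → 1
  1-0 → 1
  1-1 → 0
  1-0 → 1
  1-0 → 1
  1-0 → 1
  1-0 → 1
  1-1 → 0
  0-0 → 0
  1-0 → 1

0b1001111011001001101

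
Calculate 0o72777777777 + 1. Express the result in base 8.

The trailing 9 digits are 7 (max in base 8), so adding 1 cascades: they roll to 0 and the next digit up increments.

0o73000000000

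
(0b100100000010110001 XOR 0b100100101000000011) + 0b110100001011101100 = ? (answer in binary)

First 0b100100000010110001 XOR 0b100100101000000011 = 0b000000101010110010.
Add column by column in base 2, right to left:
  0+0 = 0
  1+0 = 1
  0+1 = 1
  0+1 = 1
  1+0 = 1
  1+1 = 0 carry 1
  0+1+1 = 0 carry 1
  1+1+1 = 1 carry 1
  0+0+1 = 1
  1+1 = 0 carry 1
  0+0+1 = 1
  1+0 = 1
  0+0 = 0
  0+0 = 0
  0+1 = 1
  0+0 = 0
  0+1 = 1
  0+1 = 1

0b110100110110011110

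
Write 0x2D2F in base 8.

Expand each hex digit to 4 bits: 2=0010 D=1101 2=0010 F=1111.
Group the bits in threes: 010 110 100 101 111 → 26457.

0o26457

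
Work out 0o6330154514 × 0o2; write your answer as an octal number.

0o14660331230

Multiply each base-8 digit by 2, carrying:
  4×2 = 8 → write 0 carry 1
  1×2+1 = 3 → write 3
  5×2 = 10 → write 2 carry 1
  4×2+1 = 9 → write 1 carry 1
  5×2+1 = 11 → write 3 carry 1
  1×2+1 = 3 → write 3
  0×2 = 0 → write 0
  3×2 = 6 → write 6
  3×2 = 6 → write 6
  6×2 = 12 → write 4 carry 1
  remaining carry: 1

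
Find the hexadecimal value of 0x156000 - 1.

The trailing 3 digits are 0, so subtracting 1 borrows through: they become F and the next digit up decrements.

0x155FFF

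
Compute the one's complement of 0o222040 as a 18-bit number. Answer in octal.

Each oct digit d becomes 7−d:
  2→5, 2→5, 2→5, 0→7, 4→3, 0→7

0o555737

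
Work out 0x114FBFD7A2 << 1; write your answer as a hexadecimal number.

1 bits is not a whole number of base-16 digits; in binary: 1000101001111101111111101011110100010 << 1 = 10001010011111011111111010111101000100.

0x229F7FAF44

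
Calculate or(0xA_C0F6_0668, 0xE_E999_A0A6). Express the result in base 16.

0xEE9FFA6EE

OR each hex digit independently (no carries):
  A|E=E, C|E=E, 0|9=9, F|9=F, 6|9=F, 0|A=A, 6|0=6, 6|A=E, 8|6=E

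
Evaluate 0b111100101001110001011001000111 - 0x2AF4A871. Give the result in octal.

0b111100101001110001011001000111 = 0o7451613107 in octal.
0x2AF4A871 = 0o5275124161 in octal.
Subtract column by column in base 8:
  7-1 → 6
  0-6 → 2 (borrow)
  1-1-1 → 7 (borrow)
  3-4-1 → 6 (borrow)
  1-2-1 → 6 (borrow)
  6-1-1 → 4
  1-5 → 4 (borrow)
  5-7-1 → 5 (borrow)
  4-2-1 → 1
  7-5 → 2

0o2154466726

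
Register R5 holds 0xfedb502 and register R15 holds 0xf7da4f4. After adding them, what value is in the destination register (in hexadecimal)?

Add column by column in base 16, right to left:
  2+4 = 6
  0+f = f
  5+4 = 9
  b+a = 5 carry 1
  d+d+1 = b carry 1
  e+7+1 = 6 carry 1
  f+f+1 = f carry 1
  final carry 1

0x1f6b59f6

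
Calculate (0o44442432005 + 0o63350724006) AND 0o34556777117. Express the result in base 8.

0o30012356013

Add column by column in base 8, right to left:
  5+6 = 3 carry 1
  0+0+1 = 1
  0+0 = 0
  2+4 = 6
  3+2 = 5
  4+7 = 3 carry 1
  2+0+1 = 3
  4+5 = 1 carry 1
  4+3+1 = 0 carry 1
  4+3+1 = 0 carry 1
  4+6+1 = 3 carry 1
  final carry 1
Sum = 0o130013356013; now AND with 0o34556777117:
  1&0=0, 3&3=3, 0&4=0, 0&5=0, 1&5=1, 3&6=2, 3&7=3, 5&7=5, 6&7=6, 0&1=0, 1&1=1, 3&7=3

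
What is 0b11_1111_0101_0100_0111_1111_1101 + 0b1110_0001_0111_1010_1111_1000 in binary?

0b100110101101100001011110101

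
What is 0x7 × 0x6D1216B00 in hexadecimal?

Multiply each base-16 digit by 7, carrying:
  0×7 = 0 → write 0
  0×7 = 0 → write 0
  B×7 = 77 → write D carry 4
  6×7+4 = 46 → write E carry 2
  1×7+2 = 9 → write 9
  2×7 = 14 → write E
  1×7 = 7 → write 7
  D×7 = 91 → write B carry 5
  6×7+5 = 47 → write F carry 2
  remaining carry: 2

0x2FB7E9ED00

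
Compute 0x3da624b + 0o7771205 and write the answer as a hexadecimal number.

0x3fa54d0

0o7771205 = 0x1ff285 in hexadecimal.
Add column by column in base 16, right to left:
  b+5 = 0 carry 1
  4+8+1 = d
  2+2 = 4
  6+f = 5 carry 1
  a+f+1 = a carry 1
  d+1+1 = f
  3+0 = 3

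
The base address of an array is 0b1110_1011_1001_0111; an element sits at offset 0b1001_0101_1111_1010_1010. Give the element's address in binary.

Add column by column in base 2, right to left:
  1+0 = 1
  1+1 = 0 carry 1
  1+0+1 = 0 carry 1
  0+1+1 = 0 carry 1
  1+0+1 = 0 carry 1
  0+1+1 = 0 carry 1
  0+0+1 = 1
  1+1 = 0 carry 1
  1+1+1 = 1 carry 1
  1+1+1 = 1 carry 1
  0+1+1 = 0 carry 1
  1+1+1 = 1 carry 1
  0+1+1 = 0 carry 1
  1+0+1 = 0 carry 1
  1+1+1 = 1 carry 1
  1+0+1 = 0 carry 1
  0+1+1 = 0 carry 1
  0+0+1 = 1
  0+0 = 0
  0+1 = 1

0b10100100101101000001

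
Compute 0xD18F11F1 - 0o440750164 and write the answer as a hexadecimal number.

0o440750164 = 0x483D074 in hexadecimal.
Subtract column by column in base 16:
  1-4 → D (borrow)
  F-7-1 → 7
  1-0 → 1
  1-D → 4 (borrow)
  F-3-1 → B
  8-8 → 0
  1-4 → D (borrow)
  D-0-1 → C

0xCD0B417D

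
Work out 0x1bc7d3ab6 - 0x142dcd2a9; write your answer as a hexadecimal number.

Subtract column by column in base 16:
  6-9 → d (borrow)
  b-a-1 → 0
  a-2 → 8
  3-d → 6 (borrow)
  d-c-1 → 0
  7-d → a (borrow)
  c-2-1 → 9
  b-4 → 7
  1-1 → 0

0x79a0680d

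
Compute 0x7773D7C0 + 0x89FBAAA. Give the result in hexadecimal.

0x8013926A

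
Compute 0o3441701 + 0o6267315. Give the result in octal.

0o11731216

Add column by column in base 8, right to left:
  1+5 = 6
  0+1 = 1
  7+3 = 2 carry 1
  1+7+1 = 1 carry 1
  4+6+1 = 3 carry 1
  4+2+1 = 7
  3+6 = 1 carry 1
  final carry 1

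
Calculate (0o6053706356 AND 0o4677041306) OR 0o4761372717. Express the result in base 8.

0o4773372717

0o6053706356 AND 0o4677041306 = 0o4053000306.
Then OR with 0o4761372717.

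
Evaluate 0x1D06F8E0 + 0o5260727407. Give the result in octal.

0x1D06F8E0 = 0o3501574340 in octal.
Add column by column in base 8, right to left:
  0+7 = 7
  4+0 = 4
  3+4 = 7
  4+7 = 3 carry 1
  7+2+1 = 2 carry 1
  5+7+1 = 5 carry 1
  1+0+1 = 2
  0+6 = 6
  5+2 = 7
  3+5 = 0 carry 1
  final carry 1

0o10762523747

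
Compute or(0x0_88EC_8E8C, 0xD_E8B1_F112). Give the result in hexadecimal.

OR each hex digit independently (no carries):
  0|D=D, 8|E=E, 8|8=8, E|B=F, C|1=D, 8|F=F, E|1=F, 8|1=9, C|2=E

0xDE8FDFF9E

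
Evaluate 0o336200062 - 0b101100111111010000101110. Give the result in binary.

0o336200062 = 0b11011110010000000000110010 in binary.
Subtract column by column in base 2:
  0-0 → 0
  1-1 → 0
  0-1 → 1 (borrow)
  0-1-1 → 0 (borrow)
  1-0-1 → 0
  1-1 → 0
  0-0 → 0
  0-0 → 0
  0-0 → 0
  0-0 → 0
  0-1 → 1 (borrow)
  0-0-1 → 1 (borrow)
  0-1-1 → 0 (borrow)
  0-1-1 → 0 (borrow)
  0-1-1 → 0 (borrow)
  0-1-1 → 0 (borrow)
  1-1-1 → 1 (borrow)
  0-1-1 → 0 (borrow)
  0-0-1 → 1 (borrow)
  1-0-1 → 0
  1-1 → 0
  1-1 → 0
  1-0 → 1
  0-1 → 1 (borrow)
  1-0-1 → 0
  1-0 → 1

0b10110001010000110000000100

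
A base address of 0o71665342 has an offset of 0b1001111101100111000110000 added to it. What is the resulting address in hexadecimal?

0x2263912

0o71665342 = 0xE76AE2 in hexadecimal.
0b1001111101100111000110000 = 0x13ECE30 in hexadecimal.
Add column by column in base 16, right to left:
  2+0 = 2
  E+3 = 1 carry 1
  A+E+1 = 9 carry 1
  6+C+1 = 3 carry 1
  7+E+1 = 6 carry 1
  E+3+1 = 2 carry 1
  0+1+1 = 2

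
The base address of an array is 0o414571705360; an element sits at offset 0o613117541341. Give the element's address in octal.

0o1227711446721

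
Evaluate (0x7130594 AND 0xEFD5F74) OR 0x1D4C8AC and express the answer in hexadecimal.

0x7D5CDBC

0x7130594 AND 0xEFD5F74 = 0x6110514.
Then OR with 0x1D4C8AC.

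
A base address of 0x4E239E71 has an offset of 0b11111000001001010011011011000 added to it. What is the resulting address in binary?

0b1101101001010000100010101001001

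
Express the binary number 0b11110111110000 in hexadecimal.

0x3DF0

Group the bits into nibbles: 0011 1101 1111 0000 → 3DF0.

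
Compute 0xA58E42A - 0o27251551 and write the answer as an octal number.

0xA58E42A = 0o1226162052 in octal.
Subtract column by column in base 8:
  2-1 → 1
  5-5 → 0
  0-5 → 3 (borrow)
  2-1-1 → 0
  6-5 → 1
  1-2 → 7 (borrow)
  6-7-1 → 6 (borrow)
  2-2-1 → 7 (borrow)
  2-0-1 → 1
  1-0 → 1

0o1176710301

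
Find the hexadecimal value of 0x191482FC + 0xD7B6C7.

0x19EC39C3

Add column by column in base 16, right to left:
  C+7 = 3 carry 1
  F+C+1 = C carry 1
  2+6+1 = 9
  8+B = 3 carry 1
  4+7+1 = C
  1+D = E
  9+0 = 9
  1+0 = 1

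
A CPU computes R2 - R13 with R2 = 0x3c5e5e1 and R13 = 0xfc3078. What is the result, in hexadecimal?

Subtract column by column in base 16:
  1-8 → 9 (borrow)
  e-7-1 → 6
  5-0 → 5
  e-3 → b
  5-c → 9 (borrow)
  c-f-1 → c (borrow)
  3-0-1 → 2

0x2c9b569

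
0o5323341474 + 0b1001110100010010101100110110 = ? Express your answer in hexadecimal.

0x351eee72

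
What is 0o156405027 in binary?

0b1101110100000101000010111

Each octal digit is 3 bits: 1=001 5=101 6=110 4=100 0=000 5=101 0=000 2=010 7=111.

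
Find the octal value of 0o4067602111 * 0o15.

0o65324633665

Multiply each base-8 digit by 13, carrying:
  1×13 = 13 → write 5 carry 1
  1×13+1 = 14 → write 6 carry 1
  1×13+1 = 14 → write 6 carry 1
  2×13+1 = 27 → write 3 carry 3
  0×13+3 = 3 → write 3
  6×13 = 78 → write 6 carry 9
  7×13+9 = 100 → write 4 carry 12
  6×13+12 = 90 → write 2 carry 11
  0×13+11 = 11 → write 3 carry 1
  4×13+1 = 53 → write 5 carry 6
  remaining carry: 6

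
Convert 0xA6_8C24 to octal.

Expand each hex digit to 4 bits: A=1010 6=0110 8=1000 C=1100 2=0010 4=0100.
Group the bits in threes: 101 001 101 000 110 000 100 100 → 51506044.

0o51506044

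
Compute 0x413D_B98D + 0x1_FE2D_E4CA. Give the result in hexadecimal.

Add column by column in base 16, right to left:
  D+A = 7 carry 1
  8+C+1 = 5 carry 1
  9+4+1 = E
  B+E = 9 carry 1
  D+D+1 = B carry 1
  3+2+1 = 6
  1+E = F
  4+F = 3 carry 1
  0+1+1 = 2

0x23F6B9E57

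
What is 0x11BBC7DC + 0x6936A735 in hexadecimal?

0x7AF26F11

Add column by column in base 16, right to left:
  C+5 = 1 carry 1
  D+3+1 = 1 carry 1
  7+7+1 = F
  C+A = 6 carry 1
  B+6+1 = 2 carry 1
  B+3+1 = F
  1+9 = A
  1+6 = 7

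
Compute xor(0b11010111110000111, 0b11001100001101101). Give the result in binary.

XOR bit by bit (1 where the bits differ):
  11010111110000111
^ 11001100001101101
= 00011011111101010

0b00011011111101010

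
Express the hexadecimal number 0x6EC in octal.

Expand each hex digit to 4 bits: 6=0110 E=1110 C=1100.
Group the bits in threes: 011 011 101 100 → 3354.

0o3354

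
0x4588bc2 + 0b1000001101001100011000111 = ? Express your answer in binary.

0x4588bc2 = 0b100010110001000101111000010 in binary.
Add column by column in base 2, right to left:
  0+1 = 1
  1+1 = 0 carry 1
  0+1+1 = 0 carry 1
  0+0+1 = 1
  0+0 = 0
  0+0 = 0
  1+1 = 0 carry 1
  1+1+1 = 1 carry 1
  1+0+1 = 0 carry 1
  1+0+1 = 0 carry 1
  0+0+1 = 1
  1+1 = 0 carry 1
  0+1+1 = 0 carry 1
  0+0+1 = 1
  0+0 = 0
  1+1 = 0 carry 1
  0+0+1 = 1
  0+1 = 1
  0+1 = 1
  1+0 = 1
  1+0 = 1
  0+0 = 0
  1+0 = 1
  0+0 = 0
  0+1 = 1
  0+0 = 0
  1+0 = 1

0b101010111110010010010001001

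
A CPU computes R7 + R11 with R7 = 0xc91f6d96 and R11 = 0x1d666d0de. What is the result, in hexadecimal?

0x29f863e74

Add column by column in base 16, right to left:
  6+e = 4 carry 1
  9+d+1 = 7 carry 1
  d+0+1 = e
  6+d = 3 carry 1
  f+6+1 = 6 carry 1
  1+6+1 = 8
  9+6 = f
  c+d = 9 carry 1
  0+1+1 = 2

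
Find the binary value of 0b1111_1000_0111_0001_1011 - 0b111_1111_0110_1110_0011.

0b1111001000000111000

Subtract column by column in base 2:
  1-1 → 0
  1-1 → 0
  0-0 → 0
  1-0 → 1
  1-0 → 1
  0-1 → 1 (borrow)
  0-1-1 → 0 (borrow)
  0-1-1 → 0 (borrow)
  1-0-1 → 0
  1-1 → 0
  1-1 → 0
  0-0 → 0
  0-1 → 1 (borrow)
  0-1-1 → 0 (borrow)
  0-1-1 → 0 (borrow)
  1-1-1 → 1 (borrow)
  1-1-1 → 1 (borrow)
  1-1-1 → 1 (borrow)
  1-1-1 → 1 (borrow)
  1-0-1 → 0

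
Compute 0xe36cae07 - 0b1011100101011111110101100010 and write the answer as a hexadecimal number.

0b1011100101011111110101100010 = 0xb95fd62 in hexadecimal.
Subtract column by column in base 16:
  7-2 → 5
  0-6 → a (borrow)
  e-d-1 → 0
  a-f → b (borrow)
  c-5-1 → 6
  6-9 → d (borrow)
  3-b-1 → 7 (borrow)
  e-0-1 → d

0xd7d6b0a5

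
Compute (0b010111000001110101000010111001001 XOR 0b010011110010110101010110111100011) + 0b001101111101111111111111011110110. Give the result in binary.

0b10010110001000000010011100100000

First 0b010111000001110101000010111001001 XOR 0b010011110010110101010110111100011 = 0b000100110011000000010100000101010.
Add column by column in base 2, right to left:
  0+0 = 0
  1+1 = 0 carry 1
  0+1+1 = 0 carry 1
  1+0+1 = 0 carry 1
  0+1+1 = 0 carry 1
  1+1+1 = 1 carry 1
  0+1+1 = 0 carry 1
  0+1+1 = 0 carry 1
  0+0+1 = 1
  0+1 = 1
  0+1 = 1
  1+1 = 0 carry 1
  0+1+1 = 0 carry 1
  1+1+1 = 1 carry 1
  0+1+1 = 0 carry 1
  0+1+1 = 0 carry 1
  0+1+1 = 0 carry 1
  0+1+1 = 0 carry 1
  0+1+1 = 0 carry 1
  0+1+1 = 0 carry 1
  0+1+1 = 0 carry 1
  1+1+1 = 1 carry 1
  1+0+1 = 0 carry 1
  0+1+1 = 0 carry 1
  0+1+1 = 0 carry 1
  1+1+1 = 1 carry 1
  1+1+1 = 1 carry 1
  0+1+1 = 0 carry 1
  0+0+1 = 1
  1+1 = 0 carry 1
  0+1+1 = 0 carry 1
  final carry 1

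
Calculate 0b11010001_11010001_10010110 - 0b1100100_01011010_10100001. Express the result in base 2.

0b11011010111011011110101

Subtract column by column in base 2:
  0-1 → 1 (borrow)
  1-0-1 → 0
  1-0 → 1
  0-0 → 0
  1-0 → 1
  0-1 → 1 (borrow)
  0-0-1 → 1 (borrow)
  1-1-1 → 1 (borrow)
  1-0-1 → 0
  0-1 → 1 (borrow)
  0-0-1 → 1 (borrow)
  0-1-1 → 0 (borrow)
  1-1-1 → 1 (borrow)
  0-0-1 → 1 (borrow)
  1-1-1 → 1 (borrow)
  1-0-1 → 0
  1-0 → 1
  0-0 → 0
  0-1 → 1 (borrow)
  0-0-1 → 1 (borrow)
  1-0-1 → 0
  0-1 → 1 (borrow)
  1-1-1 → 1 (borrow)
  1-0-1 → 0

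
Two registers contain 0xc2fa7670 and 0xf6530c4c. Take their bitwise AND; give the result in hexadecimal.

0xc2520440

AND each hex digit independently (no carries):
  c&f=c, 2&6=2, f&5=5, a&3=2, 7&0=0, 6&c=4, 7&4=4, 0&c=0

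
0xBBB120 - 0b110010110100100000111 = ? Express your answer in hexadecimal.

0xA24819

0b110010110100100000111 = 0x196907 in hexadecimal.
Subtract column by column in base 16:
  0-7 → 9 (borrow)
  2-0-1 → 1
  1-9 → 8 (borrow)
  B-6-1 → 4
  B-9 → 2
  B-1 → A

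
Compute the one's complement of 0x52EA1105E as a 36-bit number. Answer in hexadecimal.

Each hex digit d becomes F−d:
  5→A, 2→D, E→1, A→5, 1→E, 1→E, 0→F, 5→A, E→1

0xAD15EEFA1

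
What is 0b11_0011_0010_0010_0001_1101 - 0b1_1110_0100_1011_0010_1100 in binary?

0b101001101011011110001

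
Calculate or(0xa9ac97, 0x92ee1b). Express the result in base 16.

0xbbee9f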